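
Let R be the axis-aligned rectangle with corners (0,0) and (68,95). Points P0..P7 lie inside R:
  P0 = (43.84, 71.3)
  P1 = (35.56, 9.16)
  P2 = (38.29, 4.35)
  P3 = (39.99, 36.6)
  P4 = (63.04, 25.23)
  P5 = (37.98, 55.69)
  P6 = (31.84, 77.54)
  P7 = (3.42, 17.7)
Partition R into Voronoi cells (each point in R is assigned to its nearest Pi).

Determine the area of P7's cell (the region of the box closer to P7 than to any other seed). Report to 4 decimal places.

1. box [0,68]×[0,95]: [(0, 0) (68, 0) (68, 95) (0, 95)]
2. ⊥bis P7·P0 via (23.63,44.5): [(0, 62.3195) (0, 0) (68, 0) (68, 11.0404)]  |A|=2494.2357
3. ⊥bis P7·P1 via (19.49,13.43): [(27.0587, 41.9144) (0, 62.3195) (0, 0) (15.9215, 0)]  |A|=1176.8111
4. ⊥bis P7·P2 via (20.855,11.025): [(27.0587, 41.9144) (0, 62.3195) (0, 0) (15.9215, 0)]  |A|=1176.8111
5. ⊥bis P7·P3 via (21.705,27.15): [(22.6498, 25.3219) (5.7824, 57.9589) (0, 62.3195) (0, 0) (15.9215, 0)]  |A|=964.9282
6. ⊥bis P7·P4 via (33.23,21.465): [(22.6498, 25.3219) (5.7824, 57.9589) (0, 62.3195) (0, 0) (15.9215, 0)]  |A|=964.9282
7. ⊥bis P7·P5 via (20.7,36.695): [(22.6498, 25.3219) (13.2865, 43.4392) (0, 55.5261) (0, 0) (15.9215, 0)]  |A|=894.1791
8. ⊥bis P7·P6 via (17.63,47.62): [(22.6498, 25.3219) (13.2865, 43.4392) (0, 55.5261) (0, 0) (15.9215, 0)]  |A|=894.1791
9. canonical 5-gon: [(22.6498, 25.3219) (13.2865, 43.4392) (0, 55.5261) (0, 0) (15.9215, 0)]
10. shoelace: 894.1791

Area of P7's cell: 894.1791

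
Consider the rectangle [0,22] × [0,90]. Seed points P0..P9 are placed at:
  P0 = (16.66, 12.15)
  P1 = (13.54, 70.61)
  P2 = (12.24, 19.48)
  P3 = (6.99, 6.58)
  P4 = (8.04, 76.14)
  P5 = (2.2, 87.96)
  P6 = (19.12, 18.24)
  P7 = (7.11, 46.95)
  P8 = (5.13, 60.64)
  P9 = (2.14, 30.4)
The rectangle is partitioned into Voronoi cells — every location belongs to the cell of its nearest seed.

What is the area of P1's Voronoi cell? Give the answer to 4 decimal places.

1. box [0,22]×[0,90]: [(0, 0) (22, 0) (22, 90) (0, 90)]
2. ⊥bis P1·P0 via (15.1,41.38): [(0, 40.5741) (22, 41.7483) (22, 90) (0, 90)]  |A|=1074.454
3. ⊥bis P1·P2 via (12.89,45.045): [(0, 45.3727) (22, 44.8134) (22, 90) (0, 90)]  |A|=987.9528
4. ⊥bis P1·P3 via (10.265,38.595): [(0, 45.3727) (22, 44.8134) (22, 90) (0, 90)]  |A|=987.9528
5. ⊥bis P1·P4 via (10.79,73.375): [(0, 62.6435) (0, 45.3727) (22, 44.8134) (22, 84.5242)]  |A|=626.7977
6. ⊥bis P1·P5 via (7.87,79.285): [(0, 62.6435) (0, 45.3727) (22, 44.8134) (22, 84.5242)]  |A|=626.7977
7. ⊥bis P1·P6 via (16.33,44.425): [(0, 62.6435) (0, 45.3727) (20.3651, 44.8549) (22, 45.0291) (22, 84.5242)]  |A|=626.6214
8. ⊥bis P1·P7 via (10.325,58.78): [(0, 62.6435) (0, 61.586) (22, 55.6071) (22, 84.5242)]  |A|=329.7207
9. ⊥bis P1·P8 via (9.335,65.625): [(5.906, 68.5175) (20.8362, 55.9234) (22, 55.6071) (22, 84.5242)]  |A|=237.6634
10. ⊥bis P1·P9 via (7.84,50.505): [(5.906, 68.5175) (20.8362, 55.9234) (22, 55.6071) (22, 84.5242)]  |A|=237.6634
11. canonical 4-gon: [(5.906, 68.5175) (20.8362, 55.9234) (22, 55.6071) (22, 84.5242)]
12. shoelace: 237.6634

Area of P1's cell: 237.6634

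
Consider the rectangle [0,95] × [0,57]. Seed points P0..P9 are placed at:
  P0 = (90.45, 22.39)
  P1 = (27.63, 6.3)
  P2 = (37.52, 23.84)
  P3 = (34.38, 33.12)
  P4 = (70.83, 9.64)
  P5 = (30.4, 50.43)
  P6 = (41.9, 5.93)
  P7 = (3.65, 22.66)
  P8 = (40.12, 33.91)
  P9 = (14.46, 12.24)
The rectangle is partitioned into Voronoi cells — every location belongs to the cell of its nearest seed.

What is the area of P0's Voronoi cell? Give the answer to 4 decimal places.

1. box [0,95]×[0,57]: [(0, 0) (95, 0) (95, 57) (0, 57)]
2. ⊥bis P0·P1 via (59.04,14.345): [(62.7142, 0) (95, 0) (95, 57) (48.1148, 57)]  |A|=2256.3735
3. ⊥bis P0·P2 via (63.985,23.115): [(63.3518, 0) (95, 0) (95, 57) (64.9133, 57)]  |A|=1759.4463
4. ⊥bis P0·P3 via (62.415,27.755): [(64.3956, 38.1049) (63.3518, 0) (95, 0) (95, 57) (68.0116, 57)]  |A|=1730.1752
5. ⊥bis P0·P4 via (80.64,16.015): [(64.8254, 40.3508) (91.0473, 0) (95, 0) (95, 57) (68.0116, 57)]  |A|=1164.3901
6. ⊥bis P0·P5 via (60.425,36.41): [(66.6034, 49.6415) (64.8254, 40.3508) (91.0473, 0) (95, 0) (95, 57) (70.0394, 57)]  |A|=1156.9292
7. ⊥bis P0·P6 via (66.175,14.16): [(66.6034, 49.6415) (64.8254, 40.3508) (91.0473, 0) (95, 0) (95, 57) (70.0394, 57)]  |A|=1156.9292
8. ⊥bis P0·P7 via (47.05,22.525): [(66.6034, 49.6415) (64.8254, 40.3508) (91.0473, 0) (95, 0) (95, 57) (70.0394, 57)]  |A|=1156.9292
9. ⊥bis P0·P8 via (65.285,28.15): [(67.2305, 36.6498) (91.0473, 0) (95, 0) (95, 57) (71.8885, 57)]  |A|=1099.025
10. ⊥bis P0·P9 via (52.455,17.315): [(67.2305, 36.6498) (91.0473, 0) (95, 0) (95, 57) (71.8885, 57)]  |A|=1099.025
11. canonical 5-gon: [(67.2305, 36.6498) (91.0473, 0) (95, 0) (95, 57) (71.8885, 57)]
12. shoelace: 1099.025

Area of P0's cell: 1099.0250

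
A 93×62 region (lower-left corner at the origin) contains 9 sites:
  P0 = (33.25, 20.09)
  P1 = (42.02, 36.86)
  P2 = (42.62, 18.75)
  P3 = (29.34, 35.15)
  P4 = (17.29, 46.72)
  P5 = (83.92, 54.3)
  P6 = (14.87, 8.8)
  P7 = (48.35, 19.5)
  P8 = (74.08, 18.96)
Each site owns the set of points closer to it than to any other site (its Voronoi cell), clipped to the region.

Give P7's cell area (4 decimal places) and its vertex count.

1. box [0,93]×[0,62]: [(0, 0) (93, 0) (93, 62) (0, 62)]
2. ⊥bis P7·P0 via (40.8,19.795): [(40.0266, 0) (93, 0) (93, 62) (42.4491, 62)]  |A|=3209.2557
3. ⊥bis P7·P1 via (45.185,28.18): [(41.069, 26.6792) (40.0266, 0) (93, 0) (93, 45.6148)]  |A|=1891.0565
4. ⊥bis P7·P2 via (45.485,19.125): [(44.3401, 27.8719) (47.9883, 0) (93, 0) (93, 45.6148)]  |A|=1737.0885
5. ⊥bis P7·P3 via (38.845,27.325): [(44.3401, 27.8719) (47.9883, 0) (93, 0) (93, 45.6148)]  |A|=1737.0885
6. ⊥bis P7·P4 via (32.82,33.11): [(44.3401, 27.8719) (47.9883, 0) (93, 0) (93, 45.6148)]  |A|=1737.0885
7. ⊥bis P7·P5 via (66.135,36.9): [(66.9145, 36.1033) (44.3401, 27.8719) (47.9883, 0) (93, 0) (93, 9.4406)]  |A|=1265.2764
8. ⊥bis P7·P6 via (31.61,14.15): [(66.9145, 36.1033) (44.3401, 27.8719) (47.9883, 0) (93, 0) (93, 9.4406)]  |A|=1265.2764
9. ⊥bis P7·P8 via (61.215,19.23): [(61.5279, 34.1391) (44.3401, 27.8719) (47.9883, 0) (60.8114, 0)]  |A|=469.8458
10. canonical 4-gon: [(61.5279, 34.1391) (44.3401, 27.8719) (47.9883, 0) (60.8114, 0)]
11. shoelace: 469.8458

Area of P7's cell: 469.8458 (4 vertices)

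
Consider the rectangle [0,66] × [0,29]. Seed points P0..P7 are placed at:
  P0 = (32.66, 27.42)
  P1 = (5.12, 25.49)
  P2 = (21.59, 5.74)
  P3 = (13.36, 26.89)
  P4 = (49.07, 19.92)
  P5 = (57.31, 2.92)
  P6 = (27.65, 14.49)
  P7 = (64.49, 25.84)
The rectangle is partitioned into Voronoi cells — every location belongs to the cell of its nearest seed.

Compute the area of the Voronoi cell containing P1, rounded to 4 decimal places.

Area of P1's cell: 204.9117

1. box [0,66]×[0,29]: [(0, 0) (66, 0) (66, 29) (0, 29)]
2. ⊥bis P1·P0 via (18.89,26.455): [(0, 0) (20.744, 0) (18.7116, 29) (0, 29)]  |A|=572.1063
3. ⊥bis P1·P2 via (13.355,15.615): [(0, 4.4779) (19.3021, 20.5744) (18.7116, 29) (0, 29)]  |A|=315.4918
4. ⊥bis P1·P3 via (9.24,26.19): [(0, 4.4779) (11.3244, 13.9217) (8.7626, 29) (0, 29)]  |A|=204.9117
5. ⊥bis P1·P4 via (27.095,22.705): [(0, 4.4779) (11.3244, 13.9217) (8.7626, 29) (0, 29)]  |A|=204.9117
6. ⊥bis P1·P5 via (31.215,14.205): [(0, 4.4779) (11.3244, 13.9217) (8.7626, 29) (0, 29)]  |A|=204.9117
7. ⊥bis P1·P6 via (16.385,19.99): [(0, 4.4779) (11.3244, 13.9217) (8.7626, 29) (0, 29)]  |A|=204.9117
8. ⊥bis P1·P7 via (34.805,25.665): [(0, 4.4779) (11.3244, 13.9217) (8.7626, 29) (0, 29)]  |A|=204.9117
9. canonical 4-gon: [(0, 4.4779) (11.3244, 13.9217) (8.7626, 29) (0, 29)]
10. shoelace: 204.9117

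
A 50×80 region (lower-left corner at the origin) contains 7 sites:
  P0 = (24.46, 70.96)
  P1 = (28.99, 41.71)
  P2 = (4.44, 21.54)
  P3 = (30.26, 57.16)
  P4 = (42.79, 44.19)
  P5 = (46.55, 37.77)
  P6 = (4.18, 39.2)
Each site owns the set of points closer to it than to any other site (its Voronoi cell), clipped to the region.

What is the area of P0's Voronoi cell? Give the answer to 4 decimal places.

1. box [0,50]×[0,80]: [(0, 0) (50, 0) (50, 80) (0, 80)]
2. ⊥bis P0·P1 via (26.725,56.335): [(0, 52.1961) (50, 59.9396) (50, 80) (0, 80)]  |A|=1196.6077
3. ⊥bis P0·P2 via (14.45,46.25): [(0, 52.1961) (50, 59.9396) (50, 80) (0, 80)]  |A|=1196.6077
4. ⊥bis P0·P3 via (27.36,64.06): [(0, 52.5609) (50, 73.5754) (50, 80) (0, 80)]  |A|=846.5942
5. ⊥bis P0·P4 via (33.625,57.575): [(0, 52.5609) (50, 73.5754) (50, 80) (0, 80)]  |A|=846.5942
6. ⊥bis P0·P5 via (35.505,54.365): [(0, 52.5609) (50, 73.5754) (50, 80) (0, 80)]  |A|=846.5942
7. ⊥bis P0·P6 via (14.32,55.08): [(0, 64.2239) (11.015, 57.1904) (50, 73.5754) (50, 80) (0, 80)]  |A|=782.3601
8. canonical 5-gon: [(0, 64.2239) (11.015, 57.1904) (50, 73.5754) (50, 80) (0, 80)]
9. shoelace: 782.3601

Area of P0's cell: 782.3601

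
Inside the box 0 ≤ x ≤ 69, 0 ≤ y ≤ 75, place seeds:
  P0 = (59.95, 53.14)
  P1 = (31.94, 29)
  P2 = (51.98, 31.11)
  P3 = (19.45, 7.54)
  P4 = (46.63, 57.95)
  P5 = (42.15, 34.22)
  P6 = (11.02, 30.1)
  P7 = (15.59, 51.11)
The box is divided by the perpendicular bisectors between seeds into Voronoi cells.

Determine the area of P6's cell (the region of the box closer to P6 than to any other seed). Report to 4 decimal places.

1. box [0,69]×[0,75]: [(0, 0) (69, 0) (69, 75) (0, 75)]
2. ⊥bis P6·P0 via (35.485,41.62): [(0, 0) (55.0829, 0) (19.7671, 75) (0, 75)]  |A|=2806.8759
3. ⊥bis P6·P1 via (21.48,29.55): [(0, 0) (19.9262, 0) (23.4577, 67.1623) (19.7671, 75) (0, 75)]  |A|=1626.2739
4. ⊥bis P6·P2 via (31.5,30.605): [(0, 0) (19.9262, 0) (23.4577, 67.1623) (19.7671, 75) (0, 75)]  |A|=1626.2739
5. ⊥bis P6·P3 via (15.235,18.82): [(0, 13.1271) (21.0297, 20.9853) (23.4577, 67.1623) (19.7671, 75) (0, 75)]  |A|=1279.1655
6. ⊥bis P6·P4 via (28.825,44.025): [(0, 13.1271) (21.0297, 20.9853) (22.6559, 51.9131) (4.6, 75) (0, 75)]  |A|=1072.8021
7. ⊥bis P6·P5 via (26.585,32.16): [(0, 13.1271) (21.0297, 20.9853) (22.6559, 51.9131) (4.6, 75) (0, 75)]  |A|=1072.8021
8. ⊥bis P6·P7 via (13.305,40.605): [(0, 43.499) (0, 13.1271) (21.0297, 20.9853) (21.9623, 38.7219)]  |A|=516.3512
9. canonical 4-gon: [(0, 43.499) (0, 13.1271) (21.0297, 20.9853) (21.9623, 38.7219)]
10. shoelace: 516.3512

Area of P6's cell: 516.3512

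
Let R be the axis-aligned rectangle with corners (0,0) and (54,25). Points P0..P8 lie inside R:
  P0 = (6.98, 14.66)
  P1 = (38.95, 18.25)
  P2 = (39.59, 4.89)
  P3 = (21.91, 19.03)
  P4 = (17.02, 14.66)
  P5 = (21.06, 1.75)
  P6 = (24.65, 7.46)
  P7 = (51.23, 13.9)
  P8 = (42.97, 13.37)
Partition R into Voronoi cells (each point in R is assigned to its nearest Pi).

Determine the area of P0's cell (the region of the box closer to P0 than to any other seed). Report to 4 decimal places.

Area of P0's cell: 283.4851

1. box [0,54]×[0,25]: [(0, 0) (54, 0) (54, 25) (0, 25)]
2. ⊥bis P0·P1 via (22.965,16.455): [(0, 0) (24.8128, 0) (22.0055, 25) (0, 25)]  |A|=585.2279
3. ⊥bis P0·P2 via (23.285,9.775): [(0, 0) (20.3564, 0) (23.5979, 10.8192) (22.0055, 25) (0, 25)]  |A|=561.1206
4. ⊥bis P0·P3 via (14.445,16.845): [(0, 0) (19.3755, 0) (12.058, 25) (0, 25)]  |A|=392.9195
5. ⊥bis P0·P4 via (12,14.66): [(0, 0) (12, 0) (12, 25) (0, 25)]  |A|=300
6. ⊥bis P0·P5 via (14.02,8.205): [(0, 0) (6.4968, 0) (12, 6.0019) (12, 25) (0, 25)]  |A|=283.4851
7. ⊥bis P0·P6 via (15.815,11.06): [(0, 0) (6.4968, 0) (12, 6.0019) (12, 25) (0, 25)]  |A|=283.4851
8. ⊥bis P0·P7 via (29.105,14.28): [(0, 0) (6.4968, 0) (12, 6.0019) (12, 25) (0, 25)]  |A|=283.4851
9. ⊥bis P0·P8 via (24.975,14.015): [(0, 0) (6.4968, 0) (12, 6.0019) (12, 25) (0, 25)]  |A|=283.4851
10. canonical 5-gon: [(0, 0) (6.4968, 0) (12, 6.0019) (12, 25) (0, 25)]
11. shoelace: 283.4851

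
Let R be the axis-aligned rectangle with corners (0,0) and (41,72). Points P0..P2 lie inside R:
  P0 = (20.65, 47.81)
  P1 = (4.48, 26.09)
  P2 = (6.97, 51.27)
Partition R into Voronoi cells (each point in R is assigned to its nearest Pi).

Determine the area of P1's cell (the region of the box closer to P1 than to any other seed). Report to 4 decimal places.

1. box [0,41]×[0,72]: [(0, 0) (41, 0) (41, 72) (0, 72)]
2. ⊥bis P1·P0 via (12.565,36.95): [(0, 46.3043) (0, 0) (41, 0) (41, 15.7808)]  |A|=1272.7462
3. ⊥bis P1·P2 via (5.725,38.68): [(10.933, 38.165) (0, 39.2461) (0, 0) (41, 0) (41, 15.7808)]  |A|=1234.1626
4. canonical 5-gon: [(10.933, 38.165) (0, 39.2461) (0, 0) (41, 0) (41, 15.7808)]
5. shoelace: 1234.1626

Area of P1's cell: 1234.1626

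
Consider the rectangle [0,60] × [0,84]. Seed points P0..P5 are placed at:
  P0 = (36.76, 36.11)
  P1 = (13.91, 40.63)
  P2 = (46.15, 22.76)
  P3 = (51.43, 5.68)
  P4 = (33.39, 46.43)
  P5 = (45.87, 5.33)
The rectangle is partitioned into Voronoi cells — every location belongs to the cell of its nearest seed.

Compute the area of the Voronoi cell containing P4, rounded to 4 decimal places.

1. box [0,60]×[0,84]: [(0, 0) (60, 0) (60, 84) (0, 84)]
2. ⊥bis P4·P0 via (35.075,41.27): [(0, 29.8162) (60, 49.4093) (60, 84) (0, 84)]  |A|=2663.2346
3. ⊥bis P4·P1 via (23.65,43.53): [(25.2757, 38.07) (60, 49.4093) (60, 84) (11.6004, 84)]  |A|=1712.0662
4. ⊥bis P4·P2 via (39.77,34.595): [(25.2757, 38.07) (60, 49.4093) (60, 84) (11.6004, 84)]  |A|=1712.0662
5. ⊥bis P4·P3 via (42.41,26.055): [(25.2757, 38.07) (60, 49.4093) (60, 84) (11.6004, 84)]  |A|=1712.0662
6. ⊥bis P4·P5 via (39.63,25.88): [(25.2757, 38.07) (60, 49.4093) (60, 84) (11.6004, 84)]  |A|=1712.0662
7. canonical 4-gon: [(25.2757, 38.07) (60, 49.4093) (60, 84) (11.6004, 84)]
8. shoelace: 1712.0662

Area of P4's cell: 1712.0662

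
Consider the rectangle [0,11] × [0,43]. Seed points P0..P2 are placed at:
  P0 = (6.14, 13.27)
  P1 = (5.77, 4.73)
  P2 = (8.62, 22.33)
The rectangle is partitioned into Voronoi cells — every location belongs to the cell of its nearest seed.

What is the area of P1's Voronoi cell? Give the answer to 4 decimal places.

Area of P1's cell: 99.2168

1. box [0,11]×[0,43]: [(0, 0) (11, 0) (11, 43) (0, 43)]
2. ⊥bis P1·P0 via (5.955,9): [(0, 9.258) (0, 0) (11, 0) (11, 8.7814)]  |A|=99.2168
3. ⊥bis P1·P2 via (7.195,13.53): [(0, 9.258) (0, 0) (11, 0) (11, 8.7814)]  |A|=99.2168
4. canonical 4-gon: [(0, 9.258) (0, 0) (11, 0) (11, 8.7814)]
5. shoelace: 99.2168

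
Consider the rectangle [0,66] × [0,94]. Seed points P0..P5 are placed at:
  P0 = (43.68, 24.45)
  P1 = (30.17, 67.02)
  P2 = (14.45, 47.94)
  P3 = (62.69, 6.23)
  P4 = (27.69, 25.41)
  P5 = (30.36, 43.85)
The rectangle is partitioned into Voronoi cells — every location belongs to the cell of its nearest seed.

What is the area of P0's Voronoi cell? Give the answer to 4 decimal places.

Area of P0's cell: 944.4371

1. box [0,66]×[0,94]: [(0, 0) (66, 0) (66, 94) (0, 94)]
2. ⊥bis P0·P1 via (36.925,45.735): [(0, 34.0165) (0, 0) (66, 0) (66, 54.9622)]  |A|=2936.298
3. ⊥bis P0·P2 via (29.065,36.195): [(36.6654, 45.6526) (0, 0.0277) (0, 0) (66, 0) (66, 54.9622)]  |A|=2313.1918
4. ⊥bis P0·P3 via (53.185,15.34): [(36.6654, 45.6526) (0, 0.0277) (0, 0) (38.4825, 0) (66, 28.7106) (66, 54.9622)]  |A|=1918.169
5. ⊥bis P0·P4 via (35.685,24.93): [(36.9343, 45.7379) (34.1883, 0) (38.4825, 0) (66, 28.7106) (66, 54.9622)]  |A|=1131.2378
6. ⊥bis P0·P5 via (37.02,34.15): [(36.2049, 33.5904) (34.1883, 0) (38.4825, 0) (66, 28.7106) (66, 54.0476)]  |A|=944.4371
7. canonical 5-gon: [(36.2049, 33.5904) (34.1883, 0) (38.4825, 0) (66, 28.7106) (66, 54.0476)]
8. shoelace: 944.4371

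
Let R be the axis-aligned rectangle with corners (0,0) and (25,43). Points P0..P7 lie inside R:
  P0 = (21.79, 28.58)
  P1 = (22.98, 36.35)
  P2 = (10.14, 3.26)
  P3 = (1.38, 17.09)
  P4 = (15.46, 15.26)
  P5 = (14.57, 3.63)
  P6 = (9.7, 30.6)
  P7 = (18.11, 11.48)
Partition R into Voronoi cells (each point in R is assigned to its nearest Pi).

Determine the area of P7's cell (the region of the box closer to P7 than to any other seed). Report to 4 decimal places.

1. box [0,25]×[0,43]: [(0, 0) (25, 0) (25, 43) (0, 43)]
2. ⊥bis P7·P0 via (19.95,20.03): [(0, 24.3233) (0, 0) (25, 0) (25, 18.9432)]  |A|=540.8319
3. ⊥bis P7·P1 via (20.545,23.915): [(0, 24.3233) (0, 0) (25, 0) (25, 18.9432)]  |A|=540.8319
4. ⊥bis P7·P2 via (14.125,7.37): [(0, 24.3233) (0, 21.0654) (21.7262, 0) (25, 0) (25, 18.9432)]  |A|=311.9965
5. ⊥bis P7·P3 via (9.745,14.285): [(12.2286, 21.6917) (9.0698, 12.2714) (21.7262, 0) (25, 0) (25, 18.9432)]  |A|=235.4673
6. ⊥bis P7·P4 via (16.785,13.37): [(24.797, 18.9869) (11.6498, 9.7699) (21.7262, 0) (25, 0) (25, 18.9432)]  |A|=143.6629
7. ⊥bis P7·P5 via (16.34,7.555): [(24.797, 18.9869) (11.6498, 9.7699) (11.8423, 9.5833) (25, 3.6497) (25, 18.9432)]  |A|=103.965
8. ⊥bis P7·P6 via (13.905,21.04): [(24.797, 18.9869) (11.6498, 9.7699) (11.8423, 9.5833) (25, 3.6497) (25, 18.9432)]  |A|=103.965
9. canonical 5-gon: [(24.797, 18.9869) (11.6498, 9.7699) (11.8423, 9.5833) (25, 3.6497) (25, 18.9432)]
10. shoelace: 103.965

Area of P7's cell: 103.9650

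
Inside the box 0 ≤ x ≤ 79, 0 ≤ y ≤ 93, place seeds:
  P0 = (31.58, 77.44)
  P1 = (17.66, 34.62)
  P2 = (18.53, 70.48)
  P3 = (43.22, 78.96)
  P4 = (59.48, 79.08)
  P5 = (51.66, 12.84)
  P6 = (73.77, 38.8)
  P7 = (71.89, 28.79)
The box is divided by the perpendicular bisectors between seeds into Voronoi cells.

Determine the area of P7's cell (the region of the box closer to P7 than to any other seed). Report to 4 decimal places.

Area of P7's cell: 524.1191

1. box [0,79]×[0,93]: [(0, 0) (79, 0) (79, 93) (0, 93)]
2. ⊥bis P7·P0 via (51.735,53.115): [(0, 10.2489) (0, 0) (79, 0) (79, 75.706)]  |A|=3395.2169
3. ⊥bis P7·P1 via (44.775,31.705): [(46.6212, 48.8778) (41.3666, 0) (79, 0) (79, 75.706)]  |A|=2145.3565
4. ⊥bis P7·P2 via (45.21,49.635): [(46.6212, 48.8778) (41.3666, 0) (79, 0) (79, 75.706)]  |A|=2145.3565
5. ⊥bis P7·P3 via (57.555,53.875): [(46.4779, 47.5449) (41.3666, 0) (79, 0) (79, 66.1299)]  |A|=1969.9818
6. ⊥bis P7·P4 via (65.685,53.935): [(51.5609, 50.4496) (46.4779, 47.5449) (41.3666, 0) (79, 0) (79, 57.2207)]  |A|=1847.7517
7. ⊥bis P7·P5 via (61.775,20.815): [(51.5609, 50.4496) (46.4779, 47.5449) (45.7846, 41.0962) (78.1862, 0) (79, 0) (79, 57.2207)]  |A|=1091.1766
8. ⊥bis P7·P6 via (72.83,33.795): [(47.8408, 38.4883) (78.1862, 0) (79, 0) (79, 32.6362)]  |A|=524.1191
9. canonical 4-gon: [(47.8408, 38.4883) (78.1862, 0) (79, 0) (79, 32.6362)]
10. shoelace: 524.1191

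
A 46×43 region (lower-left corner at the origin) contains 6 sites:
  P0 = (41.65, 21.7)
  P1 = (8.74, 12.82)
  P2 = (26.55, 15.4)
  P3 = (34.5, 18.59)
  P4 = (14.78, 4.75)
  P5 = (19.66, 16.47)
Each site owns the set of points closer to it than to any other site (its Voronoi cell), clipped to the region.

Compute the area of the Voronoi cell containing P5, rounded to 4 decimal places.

Area of P5's cell: 454.0122

1. box [0,46]×[0,43]: [(0, 0) (46, 0) (46, 43) (0, 43)]
2. ⊥bis P5·P0 via (30.655,19.085): [(0, 0) (35.1941, 0) (24.9672, 43) (0, 43)]  |A|=1293.467
3. ⊥bis P5·P1 via (14.2,14.645): [(19.0951, 0) (35.1941, 0) (24.9672, 43) (4.7224, 43)]  |A|=781.3919
4. ⊥bis P5·P2 via (23.105,15.935): [(19.0951, 0) (20.6303, 0) (26.3834, 37.0454) (24.9672, 43) (4.7224, 43)]  |A|=511.6321
5. ⊥bis P5·P3 via (27.08,17.53): [(19.0951, 0) (20.6303, 0) (25.2941, 30.0312) (23.4414, 43) (4.7224, 43)]  |A|=493.5287
6. ⊥bis P5·P4 via (17.22,10.61): [(15.2785, 11.4184) (21.9708, 8.6318) (25.2941, 30.0312) (23.4414, 43) (4.7224, 43)]  |A|=454.0122
7. canonical 5-gon: [(15.2785, 11.4184) (21.9708, 8.6318) (25.2941, 30.0312) (23.4414, 43) (4.7224, 43)]
8. shoelace: 454.0122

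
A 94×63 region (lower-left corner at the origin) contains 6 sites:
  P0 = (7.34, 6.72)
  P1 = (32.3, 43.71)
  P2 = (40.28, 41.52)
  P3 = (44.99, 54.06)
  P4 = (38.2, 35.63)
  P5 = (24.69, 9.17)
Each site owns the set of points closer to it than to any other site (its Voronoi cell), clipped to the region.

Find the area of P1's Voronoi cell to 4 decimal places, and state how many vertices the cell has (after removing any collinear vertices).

Area of P1's cell: 1032.6960 (7 vertices)

1. box [0,94]×[0,63]: [(0, 0) (94, 0) (94, 63) (0, 63)]
2. ⊥bis P1·P0 via (19.82,25.215): [(0, 38.5891) (57.1879, 0) (94, 0) (94, 63) (0, 63)]  |A|=4818.5857
3. ⊥bis P1·P2 via (36.29,42.615): [(0, 38.5891) (29.6875, 18.5566) (41.8844, 63) (0, 63)]  |A|=1293.0913
4. ⊥bis P1·P3 via (38.645,48.885): [(0, 38.5891) (29.6875, 18.5566) (38.1704, 49.4669) (27.1328, 63) (0, 63)]  |A|=1193.2737
5. ⊥bis P1·P4 via (35.25,39.67): [(0, 38.5891) (17.5509, 26.7461) (35.5399, 39.8817) (38.1704, 49.4669) (27.1328, 63) (0, 63)]  |A|=1039.9027
6. ⊥bis P1·P5 via (28.495,26.44): [(0, 38.5891) (12.9187, 29.8718) (19.7656, 28.3633) (35.5399, 39.8817) (38.1704, 49.4669) (27.1328, 63) (0, 63)]  |A|=1032.696
7. canonical 7-gon: [(0, 38.5891) (12.9187, 29.8718) (19.7656, 28.3633) (35.5399, 39.8817) (38.1704, 49.4669) (27.1328, 63) (0, 63)]
8. shoelace: 1032.696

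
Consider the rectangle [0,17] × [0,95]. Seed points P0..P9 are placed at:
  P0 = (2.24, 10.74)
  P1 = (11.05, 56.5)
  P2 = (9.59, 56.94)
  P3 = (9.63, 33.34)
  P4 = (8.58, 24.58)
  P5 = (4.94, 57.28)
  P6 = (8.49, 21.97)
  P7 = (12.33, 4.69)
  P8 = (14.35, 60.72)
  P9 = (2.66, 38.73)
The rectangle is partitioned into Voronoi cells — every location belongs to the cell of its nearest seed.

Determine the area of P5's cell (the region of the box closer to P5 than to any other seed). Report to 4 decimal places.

Area of P5's cell: 198.0749

1. box [0,17]×[0,95]: [(0, 0) (17, 0) (17, 95) (0, 95)]
2. ⊥bis P5·P0 via (3.59,34.01): [(0, 34.2183) (17, 33.232) (17, 95) (0, 95)]  |A|=1041.6725
3. ⊥bis P5·P1 via (7.995,56.89): [(0, 34.2183) (5.0632, 33.9245) (12.8601, 95) (0, 95)]  |A|=546.5947
4. ⊥bis P5·P2 via (7.265,57.11): [(0, 34.2183) (5.0632, 33.9245) (6.2487, 43.2107) (10.0355, 95) (0, 95)]  |A|=473.4513
5. ⊥bis P5·P3 via (7.285,45.31): [(0, 43.8828) (6.3894, 45.1345) (10.0355, 95) (0, 95)]  |A|=413.5146
6. ⊥bis P5·P4 via (6.76,40.93): [(0, 43.8828) (6.3894, 45.1345) (10.0355, 95) (0, 95)]  |A|=413.5146
7. ⊥bis P5·P6 via (6.715,39.625): [(0, 43.8828) (6.3894, 45.1345) (10.0355, 95) (0, 95)]  |A|=413.5146
8. ⊥bis P5·P7 via (8.635,30.985): [(0, 43.8828) (6.3894, 45.1345) (10.0355, 95) (0, 95)]  |A|=413.5146
9. ⊥bis P5·P8 via (9.645,59): [(0, 85.3836) (0, 43.8828) (6.3894, 45.1345) (7.7768, 64.1103)]  |A|=221.1256
10. ⊥bis P5·P9 via (3.8,48.005): [(0, 85.3836) (0, 48.4721) (6.5743, 47.664) (7.7768, 64.1103)]  |A|=198.0749
11. canonical 4-gon: [(0, 85.3836) (0, 48.4721) (6.5743, 47.664) (7.7768, 64.1103)]
12. shoelace: 198.0749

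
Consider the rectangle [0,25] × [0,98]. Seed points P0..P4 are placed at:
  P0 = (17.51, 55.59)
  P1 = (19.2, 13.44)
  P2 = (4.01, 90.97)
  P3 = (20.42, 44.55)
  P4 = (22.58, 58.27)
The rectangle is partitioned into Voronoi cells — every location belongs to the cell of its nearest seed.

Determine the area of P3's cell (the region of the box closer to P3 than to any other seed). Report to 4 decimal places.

1. box [0,25]×[0,98]: [(0, 0) (25, 0) (25, 98) (0, 98)]
2. ⊥bis P3·P0 via (18.965,50.07): [(0, 45.0711) (0, 0) (25, 0) (25, 51.6607)]  |A|=1209.1478
3. ⊥bis P3·P1 via (19.81,28.995): [(0, 45.0711) (0, 29.7719) (25, 28.7915) (25, 51.6607)]  |A|=477.1061
4. ⊥bis P3·P2 via (12.215,67.76): [(0, 45.0711) (0, 29.7719) (25, 28.7915) (25, 51.6607)]  |A|=477.1061
5. ⊥bis P3·P4 via (21.5,51.41): [(23.0957, 51.1588) (0, 45.0711) (0, 29.7719) (25, 28.7915) (25, 50.859)]  |A|=476.3427
6. canonical 5-gon: [(23.0957, 51.1588) (0, 45.0711) (0, 29.7719) (25, 28.7915) (25, 50.859)]
7. shoelace: 476.3427

Area of P3's cell: 476.3427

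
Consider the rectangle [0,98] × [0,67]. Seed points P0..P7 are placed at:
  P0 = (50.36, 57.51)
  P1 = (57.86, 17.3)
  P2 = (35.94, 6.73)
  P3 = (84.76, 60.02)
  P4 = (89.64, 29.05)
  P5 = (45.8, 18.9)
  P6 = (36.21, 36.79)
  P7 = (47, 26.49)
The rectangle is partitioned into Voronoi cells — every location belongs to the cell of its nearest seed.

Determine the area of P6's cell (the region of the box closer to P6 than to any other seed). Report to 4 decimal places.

1. box [0,98]×[0,67]: [(0, 0) (98, 0) (98, 67) (0, 67)]
2. ⊥bis P6·P0 via (43.285,47.15): [(0, 0) (98, 0) (98, 9.7843) (14.2184, 67) (0, 67)]  |A|=4169.1895
3. ⊥bis P6·P1 via (47.035,27.045): [(0, 0) (22.6883, 0) (56.8157, 37.9097) (14.2184, 67) (0, 67)]  |A|=2540.1879
4. ⊥bis P6·P2 via (36.075,21.76): [(0, 22.084) (42.2275, 21.7047) (56.8157, 37.9097) (14.2184, 67) (0, 67)]  |A|=1827.6896
5. ⊥bis P6·P3 via (60.485,48.405): [(0, 22.084) (42.2275, 21.7047) (56.8157, 37.9097) (14.2184, 67) (0, 67)]  |A|=1827.6896
6. ⊥bis P6·P4 via (62.925,32.92): [(0, 22.084) (42.2275, 21.7047) (56.8157, 37.9097) (14.2184, 67) (0, 67)]  |A|=1827.6896
7. ⊥bis P6·P5 via (41.005,27.845): [(0, 22.084) (29.7593, 21.8167) (54.0507, 34.8382) (56.8157, 37.9097) (14.2184, 67) (0, 67)]  |A|=1745.1526
8. ⊥bis P6·P7 via (41.605,31.64): [(0, 22.084) (29.7593, 21.8167) (34.8147, 24.5267) (51.2308, 41.7237) (14.2184, 67) (0, 67)]  |A|=1650.539
9. canonical 6-gon: [(0, 22.084) (29.7593, 21.8167) (34.8147, 24.5267) (51.2308, 41.7237) (14.2184, 67) (0, 67)]
10. shoelace: 1650.539

Area of P6's cell: 1650.5390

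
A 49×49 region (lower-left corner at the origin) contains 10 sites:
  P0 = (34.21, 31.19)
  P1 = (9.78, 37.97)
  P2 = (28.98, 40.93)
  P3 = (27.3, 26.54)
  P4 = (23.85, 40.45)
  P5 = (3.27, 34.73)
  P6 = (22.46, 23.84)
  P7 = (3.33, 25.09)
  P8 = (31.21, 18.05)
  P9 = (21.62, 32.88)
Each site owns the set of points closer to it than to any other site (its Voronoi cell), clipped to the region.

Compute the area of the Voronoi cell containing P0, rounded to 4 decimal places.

Area of P0's cell: 324.7377

1. box [0,49]×[0,49]: [(0, 0) (49, 0) (49, 49) (0, 49)]
2. ⊥bis P0·P1 via (21.995,34.58): [(12.3981, 0) (49, 0) (49, 49) (25.9969, 49)]  |A|=1460.3214
3. ⊥bis P0·P2 via (31.595,36.06): [(20.7965, 30.2616) (12.3981, 0) (49, 0) (49, 45.4058)]  |A|=1194.1174
4. ⊥bis P0·P3 via (30.755,28.865): [(27.4213, 33.8189) (49, 1.7525) (49, 45.4058)]  |A|=470.9897
5. ⊥bis P0·P4 via (29.03,35.82): [(27.4213, 33.8189) (49, 1.7525) (49, 45.4058)]  |A|=470.9897
6. ⊥bis P0·P5 via (18.74,32.96): [(27.4213, 33.8189) (49, 1.7525) (49, 45.4058)]  |A|=470.9897
7. ⊥bis P0·P6 via (28.335,27.515): [(27.4213, 33.8189) (49, 1.7525) (49, 45.4058)]  |A|=470.9897
8. ⊥bis P0·P7 via (18.77,28.14): [(27.4213, 33.8189) (49, 1.7525) (49, 45.4058)]  |A|=470.9897
9. ⊥bis P0·P8 via (32.71,24.62): [(27.4213, 33.8189) (33.7753, 24.3768) (49, 20.9008) (49, 45.4058)]  |A|=325.2262
10. ⊥bis P0·P9 via (27.915,32.035): [(28.2114, 34.2431) (28.0325, 32.9106) (33.7753, 24.3768) (49, 20.9008) (49, 45.4058)]  |A|=324.7377
11. canonical 5-gon: [(28.2114, 34.2431) (28.0325, 32.9106) (33.7753, 24.3768) (49, 20.9008) (49, 45.4058)]
12. shoelace: 324.7377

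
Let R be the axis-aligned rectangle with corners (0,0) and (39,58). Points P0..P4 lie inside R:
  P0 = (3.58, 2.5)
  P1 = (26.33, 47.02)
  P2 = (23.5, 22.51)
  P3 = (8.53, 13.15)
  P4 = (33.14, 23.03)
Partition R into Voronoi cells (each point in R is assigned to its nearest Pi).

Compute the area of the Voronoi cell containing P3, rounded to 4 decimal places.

Area of P3's cell: 460.0576

1. box [0,39]×[0,58]: [(0, 0) (39, 0) (39, 58) (0, 58)]
2. ⊥bis P3·P0 via (6.055,7.825): [(0, 10.6393) (22.8906, 0) (39, 0) (39, 58) (0, 58)]  |A|=2140.23
3. ⊥bis P3·P1 via (17.43,30.085): [(0, 39.2451) (0, 10.6393) (22.8906, 0) (39, 0) (39, 18.7491)]  |A|=1009.1183
4. ⊥bis P3·P2 via (16.015,17.83): [(3.91, 37.1903) (0, 39.2451) (0, 10.6393) (22.8906, 0) (27.1632, 0)]  |A|=460.0576
5. ⊥bis P3·P4 via (20.835,18.09): [(3.91, 37.1903) (0, 39.2451) (0, 10.6393) (22.8906, 0) (27.1632, 0)]  |A|=460.0576
6. canonical 5-gon: [(3.91, 37.1903) (0, 39.2451) (0, 10.6393) (22.8906, 0) (27.1632, 0)]
7. shoelace: 460.0576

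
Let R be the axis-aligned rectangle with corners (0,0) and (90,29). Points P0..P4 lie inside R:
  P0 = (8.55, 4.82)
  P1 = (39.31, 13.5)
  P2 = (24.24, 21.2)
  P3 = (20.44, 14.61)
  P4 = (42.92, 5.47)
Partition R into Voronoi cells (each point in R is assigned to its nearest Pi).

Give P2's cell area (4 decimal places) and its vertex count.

Area of P2's cell: 267.0504 (3 vertices)

1. box [0,90]×[0,29]: [(0, 0) (90, 0) (90, 29) (0, 29)]
2. ⊥bis P2·P0 via (16.395,13.01): [(0, 28.7144) (29.9771, 0) (90, 0) (90, 29) (0, 29)]  |A|=2179.6127
3. ⊥bis P2·P1 via (31.775,17.35): [(0, 28.7144) (25.2323, 4.545) (37.7276, 29) (0, 29)]  |A|=464.9177
4. ⊥bis P2·P3 via (22.34,17.905): [(29.8468, 13.5763) (37.7276, 29) (3.0989, 29)]  |A|=267.0504
5. ⊥bis P2·P4 via (33.58,13.335): [(29.8468, 13.5763) (37.7276, 29) (3.0989, 29)]  |A|=267.0504
6. canonical 3-gon: [(29.8468, 13.5763) (37.7276, 29) (3.0989, 29)]
7. shoelace: 267.0504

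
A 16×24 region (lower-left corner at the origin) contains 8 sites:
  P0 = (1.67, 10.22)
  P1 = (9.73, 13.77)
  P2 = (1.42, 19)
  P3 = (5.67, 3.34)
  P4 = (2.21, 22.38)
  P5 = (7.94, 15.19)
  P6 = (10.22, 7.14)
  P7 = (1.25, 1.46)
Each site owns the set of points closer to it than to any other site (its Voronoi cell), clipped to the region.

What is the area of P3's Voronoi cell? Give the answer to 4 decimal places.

Area of P3's cell: 44.4853

1. box [0,16]×[0,24]: [(0, 0) (16, 0) (16, 24) (0, 24)]
2. ⊥bis P3·P0 via (3.67,6.78): [(0, 4.6463) (0, 0) (16, 0) (16, 13.9486)]  |A|=148.7591
3. ⊥bis P3·P1 via (7.7,8.555): [(7.1148, 8.7828) (0, 4.6463) (0, 0) (16, 0) (16, 5.3241)]  |A|=110.444
4. ⊥bis P3·P2 via (3.545,11.17): [(7.1148, 8.7828) (0, 4.6463) (0, 0) (16, 0) (16, 5.3241)]  |A|=110.444
5. ⊥bis P3·P4 via (3.94,12.86): [(7.1148, 8.7828) (0, 4.6463) (0, 0) (16, 0) (16, 5.3241)]  |A|=110.444
6. ⊥bis P3·P5 via (6.805,9.265): [(7.1148, 8.7828) (0, 4.6463) (0, 0) (16, 0) (16, 5.3241)]  |A|=110.444
7. ⊥bis P3·P6 via (7.945,5.24): [(5.6819, 7.9497) (0, 4.6463) (0, 0) (12.3213, 0)]  |A|=62.1753
8. ⊥bis P3·P7 via (3.46,2.4): [(5.6819, 7.9497) (2.008, 5.8137) (4.4808, 0) (12.3213, 0)]  |A|=44.4853
9. canonical 4-gon: [(5.6819, 7.9497) (2.008, 5.8137) (4.4808, 0) (12.3213, 0)]
10. shoelace: 44.4853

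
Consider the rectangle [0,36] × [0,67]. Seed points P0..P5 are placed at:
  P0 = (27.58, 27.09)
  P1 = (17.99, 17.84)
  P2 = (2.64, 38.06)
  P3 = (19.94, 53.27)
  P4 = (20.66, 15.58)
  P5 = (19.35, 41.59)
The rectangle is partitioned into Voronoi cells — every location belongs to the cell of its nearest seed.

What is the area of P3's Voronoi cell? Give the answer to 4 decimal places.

1. box [0,36]×[0,67]: [(0, 0) (36, 0) (36, 67) (0, 67)]
2. ⊥bis P3·P0 via (23.76,40.18): [(0, 33.2462) (36, 43.7519) (36, 67) (0, 67)]  |A|=1026.033
3. ⊥bis P3·P1 via (18.965,35.555): [(0, 36.5988) (9.6654, 36.0668) (36, 43.7519) (36, 67) (0, 67)]  |A|=1009.831
4. ⊥bis P3·P2 via (11.29,45.665): [(0, 58.5064) (17.6739, 38.4039) (36, 43.7519) (36, 67) (0, 67)]  |A|=802.8107
5. ⊥bis P3·P4 via (20.3,34.425): [(0, 58.5064) (17.6739, 38.4039) (36, 43.7519) (36, 67) (0, 67)]  |A|=802.8107
6. ⊥bis P3·P5 via (19.645,47.43): [(0, 58.5064) (9.2778, 47.9537) (36, 46.6038) (36, 67) (0, 67)]  |A|=654.7498
7. canonical 5-gon: [(0, 58.5064) (9.2778, 47.9537) (36, 46.6038) (36, 67) (0, 67)]
8. shoelace: 654.7498

Area of P3's cell: 654.7498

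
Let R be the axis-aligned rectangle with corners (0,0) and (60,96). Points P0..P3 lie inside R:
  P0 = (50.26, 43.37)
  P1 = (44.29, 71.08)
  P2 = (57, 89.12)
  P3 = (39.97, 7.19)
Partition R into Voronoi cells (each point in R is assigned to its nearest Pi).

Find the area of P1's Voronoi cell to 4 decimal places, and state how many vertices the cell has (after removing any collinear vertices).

1. box [0,60]×[0,96]: [(0, 0) (60, 0) (60, 96) (0, 96)]
2. ⊥bis P1·P0 via (47.275,57.225): [(0, 47.0398) (60, 59.9665) (60, 96) (0, 96)]  |A|=2549.8095
3. ⊥bis P1·P2 via (50.645,80.1): [(0, 47.0398) (60, 59.9665) (60, 73.509) (28.0773, 96) (0, 96)]  |A|=2190.8219
4. ⊥bis P1·P3 via (42.13,39.135): [(0, 47.0398) (60, 59.9665) (60, 73.509) (28.0773, 96) (0, 96)]  |A|=2190.8219
5. canonical 5-gon: [(0, 47.0398) (60, 59.9665) (60, 73.509) (28.0773, 96) (0, 96)]
6. shoelace: 2190.8219

Area of P1's cell: 2190.8219 (5 vertices)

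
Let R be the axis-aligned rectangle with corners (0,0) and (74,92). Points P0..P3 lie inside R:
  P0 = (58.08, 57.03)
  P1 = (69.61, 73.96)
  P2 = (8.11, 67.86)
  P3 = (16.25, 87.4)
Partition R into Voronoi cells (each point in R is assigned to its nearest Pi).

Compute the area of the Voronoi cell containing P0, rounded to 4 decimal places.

1. box [0,74]×[0,92]: [(0, 0) (74, 0) (74, 92) (0, 92)]
2. ⊥bis P0·P1 via (63.845,65.495): [(0, 0) (74, 0) (74, 58.579) (24.9266, 92) (0, 92)]  |A|=5987.9593
3. ⊥bis P0·P2 via (33.095,62.445): [(19.5613, 0) (74, 0) (74, 58.579) (37.626, 83.3512)]  |A|=3334.1424
4. ⊥bis P0·P3 via (37.165,72.215): [(34.3816, 68.3812) (19.5613, 0) (74, 0) (74, 58.579) (42.7277, 79.8767)]  |A|=3290.3201
5. canonical 5-gon: [(34.3816, 68.3812) (19.5613, 0) (74, 0) (74, 58.579) (42.7277, 79.8767)]
6. shoelace: 3290.3201

Area of P0's cell: 3290.3201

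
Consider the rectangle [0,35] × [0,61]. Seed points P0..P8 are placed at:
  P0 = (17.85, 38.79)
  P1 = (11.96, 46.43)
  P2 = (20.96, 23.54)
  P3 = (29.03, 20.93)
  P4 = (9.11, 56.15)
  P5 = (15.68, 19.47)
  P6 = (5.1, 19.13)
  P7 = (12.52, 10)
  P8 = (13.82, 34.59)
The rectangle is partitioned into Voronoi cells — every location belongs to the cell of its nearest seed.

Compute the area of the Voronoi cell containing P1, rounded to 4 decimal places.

1. box [0,35]×[0,61]: [(0, 0) (35, 0) (35, 61) (0, 61)]
2. ⊥bis P1·P0 via (14.905,42.61): [(0, 31.1191) (35, 58.1021) (35, 61) (0, 61)]  |A|=573.6292
3. ⊥bis P1·P2 via (16.46,34.985): [(0, 31.1191) (35, 58.1021) (35, 61) (0, 61)]  |A|=573.6292
4. ⊥bis P1·P3 via (20.495,33.68): [(0, 31.1191) (35, 58.1021) (35, 61) (0, 61)]  |A|=573.6292
5. ⊥bis P1·P4 via (10.535,51.29): [(0, 48.201) (0, 31.1191) (35, 58.1021) (35, 58.4634)]  |A|=305.2564
6. ⊥bis P1·P5 via (13.82,32.95): [(0, 48.201) (0, 31.1191) (35, 58.1021) (35, 58.4634)]  |A|=305.2564
7. ⊥bis P1·P6 via (8.53,32.78): [(0, 48.201) (0, 34.9234) (3.7216, 33.9883) (35, 58.1021) (35, 58.4634)]  |A|=298.1773
8. ⊥bis P1·P7 via (12.24,28.215): [(0, 48.201) (0, 34.9234) (3.7216, 33.9883) (35, 58.1021) (35, 58.4634)]  |A|=298.1773
9. ⊥bis P1·P8 via (12.89,40.51): [(0, 48.201) (0, 38.4851) (11.9996, 40.3701) (35, 58.1021) (35, 58.4634)]  |A|=261.0621
10. canonical 5-gon: [(0, 48.201) (0, 38.4851) (11.9996, 40.3701) (35, 58.1021) (35, 58.4634)]
11. shoelace: 261.0621

Area of P1's cell: 261.0621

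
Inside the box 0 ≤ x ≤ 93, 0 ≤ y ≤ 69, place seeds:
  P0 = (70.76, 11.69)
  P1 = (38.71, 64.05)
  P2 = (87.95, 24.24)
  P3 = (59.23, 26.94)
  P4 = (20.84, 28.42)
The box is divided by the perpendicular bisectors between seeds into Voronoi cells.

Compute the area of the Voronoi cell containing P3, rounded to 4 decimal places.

Area of P3's cell: 1298.6481

1. box [0,93]×[0,69]: [(0, 0) (93, 0) (93, 69) (0, 69)]
2. ⊥bis P3·P0 via (64.995,19.315): [(0, 0) (39.4483, 0) (93, 40.4886) (93, 69) (0, 69)]  |A|=5332.8824
3. ⊥bis P3·P1 via (48.97,45.495): [(0, 18.417) (0, 0) (39.4483, 0) (93, 40.4886) (93, 69) (91.4783, 69)]  |A|=3019.2589
4. ⊥bis P3·P2 via (73.59,25.59): [(76.9139, 60.9466) (0, 18.417) (0, 0) (39.4483, 0) (73.6126, 25.8305)]  |A|=2467.6036
5. ⊥bis P3·P4 via (40.035,27.68): [(76.9139, 60.9466) (40.5421, 40.8348) (38.9679, 0) (39.4483, 0) (73.6126, 25.8305)]  |A|=1298.6481
6. canonical 5-gon: [(76.9139, 60.9466) (40.5421, 40.8348) (38.9679, 0) (39.4483, 0) (73.6126, 25.8305)]
7. shoelace: 1298.6481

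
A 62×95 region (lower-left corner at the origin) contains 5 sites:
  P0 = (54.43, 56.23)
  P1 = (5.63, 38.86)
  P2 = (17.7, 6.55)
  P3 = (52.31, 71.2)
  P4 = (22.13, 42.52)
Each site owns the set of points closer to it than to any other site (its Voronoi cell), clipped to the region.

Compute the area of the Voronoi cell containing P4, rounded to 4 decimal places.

Area of P4's cell: 1455.1501

1. box [0,62]×[0,95]: [(0, 0) (62, 0) (62, 95) (0, 95)]
2. ⊥bis P4·P0 via (38.28,49.375): [(0, 0) (59.2376, 0) (18.9141, 95) (0, 95)]  |A|=3712.2066
3. ⊥bis P4·P1 via (13.88,40.69): [(22.9058, 0) (59.2376, 0) (18.9141, 95) (1.8331, 95)]  |A|=2537.1119
4. ⊥bis P4·P2 via (19.915,24.535): [(17.3946, 24.8454) (50.4181, 20.7783) (18.9141, 95) (1.8331, 95)]  |A|=1760.6214
5. ⊥bis P4·P3 via (37.22,56.86): [(2.0941, 93.823) (17.3946, 24.8454) (50.4181, 20.7783) (33.394, 60.8861)]  |A|=1455.1501
6. canonical 4-gon: [(2.0941, 93.823) (17.3946, 24.8454) (50.4181, 20.7783) (33.394, 60.8861)]
7. shoelace: 1455.1501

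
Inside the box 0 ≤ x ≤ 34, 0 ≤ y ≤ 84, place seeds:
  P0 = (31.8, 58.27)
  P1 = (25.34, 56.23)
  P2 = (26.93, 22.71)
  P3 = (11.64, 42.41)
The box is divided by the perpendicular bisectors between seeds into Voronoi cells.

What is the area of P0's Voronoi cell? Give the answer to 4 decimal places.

1. box [0,34]×[0,84]: [(0, 0) (34, 0) (34, 84) (0, 84)]
2. ⊥bis P0·P1 via (28.57,57.25): [(34, 40.055) (34, 84) (20.1226, 84)]  |A|=304.9205
3. ⊥bis P0·P2 via (29.365,40.49): [(34, 40.055) (34, 84) (20.1226, 84)]  |A|=304.9205
4. ⊥bis P0·P3 via (21.72,50.34): [(34, 40.055) (34, 84) (20.1226, 84)]  |A|=304.9205
5. canonical 3-gon: [(34, 40.055) (34, 84) (20.1226, 84)]
6. shoelace: 304.9205

Area of P0's cell: 304.9205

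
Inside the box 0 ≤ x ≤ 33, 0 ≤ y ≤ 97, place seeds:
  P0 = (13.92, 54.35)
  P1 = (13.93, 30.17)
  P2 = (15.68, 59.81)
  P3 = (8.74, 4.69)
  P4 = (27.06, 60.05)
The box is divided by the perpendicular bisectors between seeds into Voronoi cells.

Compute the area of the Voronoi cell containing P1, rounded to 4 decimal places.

1. box [0,33]×[0,97]: [(0, 0) (33, 0) (33, 97) (0, 97)]
2. ⊥bis P1·P0 via (13.925,42.26): [(0, 42.2542) (0, 0) (33, 0) (33, 42.2679)]  |A|=1394.6151
3. ⊥bis P1·P2 via (14.805,44.99): [(0, 42.2542) (0, 0) (33, 0) (33, 42.2679)]  |A|=1394.6151
4. ⊥bis P1·P3 via (11.335,17.43): [(0, 42.2542) (0, 19.7388) (33, 13.0171) (33, 42.2679)]  |A|=854.1429
5. ⊥bis P1·P4 via (20.495,45.11): [(26.9685, 42.2654) (0, 42.2542) (0, 19.7388) (33, 13.0171) (33, 39.615)]  |A|=846.1425
6. canonical 5-gon: [(26.9685, 42.2654) (0, 42.2542) (0, 19.7388) (33, 13.0171) (33, 39.615)]
7. shoelace: 846.1425

Area of P1's cell: 846.1425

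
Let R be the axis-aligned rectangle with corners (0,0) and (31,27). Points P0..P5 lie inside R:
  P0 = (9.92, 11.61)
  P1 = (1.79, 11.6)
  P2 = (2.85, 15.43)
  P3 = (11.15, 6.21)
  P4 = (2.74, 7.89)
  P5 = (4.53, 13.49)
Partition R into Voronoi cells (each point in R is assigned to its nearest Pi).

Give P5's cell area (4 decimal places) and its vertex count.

1. box [0,31]×[0,27]: [(0, 0) (31, 0) (31, 27) (0, 27)]
2. ⊥bis P5·P0 via (7.225,12.55): [(0, 0) (2.8476, 0) (12.2651, 27) (0, 27)]  |A|=204.0216
3. ⊥bis P5·P1 via (3.16,12.545): [(0, 17.1262) (5.8587, 8.6327) (12.2651, 27) (0, 27)]  |A|=141.5621
4. ⊥bis P5·P2 via (3.69,14.46): [(2.5312, 13.4565) (5.8587, 8.6327) (9.7093, 19.6726)]  |A|=27.6548
5. ⊥bis P5·P3 via (7.84,9.85): [(2.5312, 13.4565) (5.8587, 8.6327) (9.7093, 19.6726)]  |A|=27.6548
6. ⊥bis P5·P4 via (3.635,10.69): [(2.5312, 13.4565) (4.6671, 10.3601) (6.2812, 9.8442) (9.7093, 19.6726)]  |A|=26.5681
7. canonical 4-gon: [(2.5312, 13.4565) (4.6671, 10.3601) (6.2812, 9.8442) (9.7093, 19.6726)]
8. shoelace: 26.5681

Area of P5's cell: 26.5681 (4 vertices)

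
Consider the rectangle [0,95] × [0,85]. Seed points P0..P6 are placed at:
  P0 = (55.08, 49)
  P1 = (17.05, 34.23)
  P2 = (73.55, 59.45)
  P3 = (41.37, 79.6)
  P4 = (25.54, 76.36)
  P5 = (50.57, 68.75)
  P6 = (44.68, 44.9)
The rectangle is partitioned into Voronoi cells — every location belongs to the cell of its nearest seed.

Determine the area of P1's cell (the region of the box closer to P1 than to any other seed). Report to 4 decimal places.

Area of P1's cell: 2005.5178

1. box [0,95]×[0,85]: [(0, 0) (95, 0) (95, 85) (0, 85)]
2. ⊥bis P1·P0 via (36.065,41.615): [(0, 0) (52.2273, 0) (19.2152, 85) (0, 85)]  |A|=3036.3093
3. ⊥bis P1·P2 via (45.3,46.84): [(0, 0) (52.2273, 0) (19.2152, 85) (0, 85)]  |A|=3036.3093
4. ⊥bis P1·P3 via (29.21,56.915): [(0, 72.5726) (0, 0) (52.2273, 0) (30.3628, 56.297)]  |A|=2571.8774
5. ⊥bis P1·P4 via (21.295,55.295): [(0, 59.5863) (0, 0) (52.2273, 0) (31.555, 53.2274)]  |A|=2330.0865
6. ⊥bis P1·P5 via (33.81,51.49): [(0, 59.5863) (0, 0) (52.2273, 0) (31.555, 53.2274)]  |A|=2330.0865
7. ⊥bis P1·P6 via (30.865,39.565): [(25.0855, 54.5312) (0, 59.5863) (0, 0) (46.144, 0)]  |A|=2005.5178
8. canonical 4-gon: [(25.0855, 54.5312) (0, 59.5863) (0, 0) (46.144, 0)]
9. shoelace: 2005.5178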